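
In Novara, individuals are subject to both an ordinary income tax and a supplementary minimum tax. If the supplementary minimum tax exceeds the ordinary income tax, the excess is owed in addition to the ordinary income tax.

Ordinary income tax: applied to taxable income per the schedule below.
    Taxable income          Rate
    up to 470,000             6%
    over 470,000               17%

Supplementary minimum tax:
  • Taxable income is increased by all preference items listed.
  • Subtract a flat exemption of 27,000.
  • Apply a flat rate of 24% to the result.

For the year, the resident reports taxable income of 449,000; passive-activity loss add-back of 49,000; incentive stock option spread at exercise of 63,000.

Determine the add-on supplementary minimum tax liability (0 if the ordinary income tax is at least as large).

101,220

Ordinary income tax:
  449,000 × 6% = 26,940

Supplementary minimum tax:
  Adjusted income: 449,000 + 49,000 + 63,000 = 561,000
  Less exemption 27,000 → base 534,000
  534,000 × 24% = 128,160

Excess of supplementary minimum tax over ordinary income tax: 128,160 − 26,940 = 101,220.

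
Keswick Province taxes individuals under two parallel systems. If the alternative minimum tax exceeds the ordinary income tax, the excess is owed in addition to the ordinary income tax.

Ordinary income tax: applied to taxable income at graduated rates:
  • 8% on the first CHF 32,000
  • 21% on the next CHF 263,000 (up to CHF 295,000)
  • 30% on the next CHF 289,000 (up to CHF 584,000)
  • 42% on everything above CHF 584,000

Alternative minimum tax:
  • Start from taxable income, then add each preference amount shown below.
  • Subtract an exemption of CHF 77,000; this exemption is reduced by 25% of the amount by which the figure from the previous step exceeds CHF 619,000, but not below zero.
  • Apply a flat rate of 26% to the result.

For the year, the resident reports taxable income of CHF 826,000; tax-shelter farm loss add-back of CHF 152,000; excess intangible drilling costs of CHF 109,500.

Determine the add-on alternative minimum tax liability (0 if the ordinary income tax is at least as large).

Alternative minimum tax:
  Adjusted income: CHF 826,000 + CHF 152,000 + CHF 109,500 = CHF 1,087,500
  Exemption: 25% × (CHF 1,087,500 − CHF 619,000) = CHF 117,125 ≥ CHF 77,000, so the exemption is fully phased out
  Base: CHF 1,087,500 − CHF 0 = CHF 1,087,500
  CHF 1,087,500 × 26% = CHF 282,750

Ordinary income tax:
  CHF 32,000 × 8% = CHF 2,560
  CHF 263,000 × 21% = CHF 55,230
  CHF 289,000 × 30% = CHF 86,700
  CHF 242,000 × 42% = CHF 101,640
  → CHF 246,130

Excess of alternative minimum tax over ordinary income tax: CHF 282,750 − CHF 246,130 = CHF 36,620.

CHF 36,620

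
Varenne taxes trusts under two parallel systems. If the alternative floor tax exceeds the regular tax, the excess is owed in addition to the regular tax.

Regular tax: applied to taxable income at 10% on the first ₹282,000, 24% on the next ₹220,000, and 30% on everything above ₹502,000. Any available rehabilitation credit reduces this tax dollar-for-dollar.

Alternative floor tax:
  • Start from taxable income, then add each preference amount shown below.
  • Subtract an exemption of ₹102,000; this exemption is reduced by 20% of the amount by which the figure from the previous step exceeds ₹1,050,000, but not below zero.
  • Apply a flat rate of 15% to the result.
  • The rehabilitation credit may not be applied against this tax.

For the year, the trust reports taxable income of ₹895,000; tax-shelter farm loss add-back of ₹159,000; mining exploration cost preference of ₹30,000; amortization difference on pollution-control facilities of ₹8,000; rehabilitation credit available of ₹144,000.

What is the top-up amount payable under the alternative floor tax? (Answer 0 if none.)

Regular tax:
  ₹282,000 × 10% = ₹28,200
  ₹220,000 × 24% = ₹52,800
  ₹393,000 × 30% = ₹117,900
  → ₹198,900
  Less rehabilitation credit ₹144,000 → ₹54,900

Alternative floor tax:
  Adjusted income: ₹895,000 + ₹159,000 + ₹30,000 + ₹8,000 = ₹1,092,000
  Exemption: ₹102,000 − 20% × (₹1,092,000 − ₹1,050,000) = ₹102,000 − ₹8,400 = ₹93,600
  Base: ₹1,092,000 − ₹93,600 = ₹998,400
  ₹998,400 × 15% = ₹149,760

Excess of alternative floor tax over regular tax: ₹149,760 − ₹54,900 = ₹94,860.

₹94,860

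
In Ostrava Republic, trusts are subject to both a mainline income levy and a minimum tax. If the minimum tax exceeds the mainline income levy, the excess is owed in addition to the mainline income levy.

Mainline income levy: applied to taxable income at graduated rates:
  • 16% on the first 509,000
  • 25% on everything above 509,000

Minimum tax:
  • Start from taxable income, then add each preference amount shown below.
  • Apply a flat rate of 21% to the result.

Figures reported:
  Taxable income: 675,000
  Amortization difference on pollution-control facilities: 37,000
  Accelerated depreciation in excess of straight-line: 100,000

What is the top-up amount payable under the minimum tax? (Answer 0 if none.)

Minimum tax:
  Adjusted income: 675,000 + 37,000 + 100,000 = 812,000
  812,000 × 21% = 170,520

Mainline income levy:
  509,000 × 16% = 81,440
  166,000 × 25% = 41,500
  → 122,940

Excess of minimum tax over mainline income levy: 170,520 − 122,940 = 47,580.

47,580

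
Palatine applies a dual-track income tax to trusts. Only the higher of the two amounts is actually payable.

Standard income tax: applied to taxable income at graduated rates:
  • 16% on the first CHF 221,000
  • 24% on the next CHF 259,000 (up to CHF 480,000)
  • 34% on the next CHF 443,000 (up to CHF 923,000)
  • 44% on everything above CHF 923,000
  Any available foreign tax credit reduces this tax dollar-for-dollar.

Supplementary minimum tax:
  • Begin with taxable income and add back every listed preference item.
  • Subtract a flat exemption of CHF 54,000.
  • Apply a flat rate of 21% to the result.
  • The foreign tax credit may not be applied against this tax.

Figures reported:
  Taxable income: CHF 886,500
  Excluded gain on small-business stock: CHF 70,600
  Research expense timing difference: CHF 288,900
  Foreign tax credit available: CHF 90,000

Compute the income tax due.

Standard income tax:
  CHF 221,000 × 16% = CHF 35,360
  CHF 259,000 × 24% = CHF 62,160
  CHF 406,500 × 34% = CHF 138,210
  → CHF 235,730
  Less foreign tax credit CHF 90,000 → CHF 145,730

Supplementary minimum tax:
  Adjusted income: CHF 886,500 + CHF 70,600 + CHF 288,900 = CHF 1,246,000
  Less exemption CHF 54,000 → base CHF 1,192,000
  CHF 1,192,000 × 21% = CHF 250,320

CHF 250,320 > CHF 145,730, so the supplementary minimum tax is the binding amount.

CHF 250,320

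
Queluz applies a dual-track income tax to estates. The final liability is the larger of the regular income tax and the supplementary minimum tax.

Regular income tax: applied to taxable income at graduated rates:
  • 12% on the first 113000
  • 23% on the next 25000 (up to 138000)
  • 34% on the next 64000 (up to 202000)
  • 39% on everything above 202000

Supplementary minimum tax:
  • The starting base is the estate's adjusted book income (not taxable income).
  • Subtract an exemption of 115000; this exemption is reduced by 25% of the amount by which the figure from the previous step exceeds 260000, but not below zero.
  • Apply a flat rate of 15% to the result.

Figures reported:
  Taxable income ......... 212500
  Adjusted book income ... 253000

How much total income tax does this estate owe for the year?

Supplementary minimum tax:
  Base (adjusted book income): 253000
  Exemption: 253000 ≤ 260000, so full 115000 applies
  Base: 253000 − 115000 = 138000
  138000 × 15% = 20700

Regular income tax:
  113000 × 12% = 13560
  25000 × 23% = 5750
  64000 × 34% = 21760
  10500 × 39% = 4095
  → 45165

45165 > 20700, so the regular income tax governs.

45165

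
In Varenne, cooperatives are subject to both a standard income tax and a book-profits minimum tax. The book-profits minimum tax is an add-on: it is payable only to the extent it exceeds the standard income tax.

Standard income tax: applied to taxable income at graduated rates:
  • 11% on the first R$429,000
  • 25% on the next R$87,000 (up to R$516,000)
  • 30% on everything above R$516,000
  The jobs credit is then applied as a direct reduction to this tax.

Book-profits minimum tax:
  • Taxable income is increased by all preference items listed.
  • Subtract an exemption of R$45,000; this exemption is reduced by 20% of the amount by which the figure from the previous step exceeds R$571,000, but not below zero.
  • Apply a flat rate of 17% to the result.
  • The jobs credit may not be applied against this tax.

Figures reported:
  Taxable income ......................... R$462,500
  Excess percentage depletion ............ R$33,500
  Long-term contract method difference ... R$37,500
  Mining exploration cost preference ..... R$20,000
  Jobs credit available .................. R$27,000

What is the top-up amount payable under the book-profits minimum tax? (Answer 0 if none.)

Standard income tax:
  R$429,000 × 11% = R$47,190
  R$33,500 × 25% = R$8,375
  → R$55,565
  Less jobs credit R$27,000 → R$28,565

Book-profits minimum tax:
  Adjusted income: R$462,500 + R$33,500 + R$37,500 + R$20,000 = R$553,500
  Exemption: R$553,500 ≤ R$571,000, so full R$45,000 applies
  Base: R$553,500 − R$45,000 = R$508,500
  R$508,500 × 17% = R$86,445

Excess of book-profits minimum tax over standard income tax: R$86,445 − R$28,565 = R$57,880.

R$57,880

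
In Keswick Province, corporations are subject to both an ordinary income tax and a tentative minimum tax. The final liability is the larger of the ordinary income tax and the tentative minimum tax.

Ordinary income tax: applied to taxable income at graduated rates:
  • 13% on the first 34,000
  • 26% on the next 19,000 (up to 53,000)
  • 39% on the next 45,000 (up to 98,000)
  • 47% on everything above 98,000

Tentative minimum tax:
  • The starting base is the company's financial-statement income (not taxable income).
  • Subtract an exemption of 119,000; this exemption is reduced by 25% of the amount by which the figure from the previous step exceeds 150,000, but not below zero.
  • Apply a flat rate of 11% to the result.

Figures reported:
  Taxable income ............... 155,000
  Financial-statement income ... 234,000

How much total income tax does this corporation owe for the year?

Tentative minimum tax:
  Base (financial-statement income): 234,000
  Exemption: 119,000 − 25% × (234,000 − 150,000) = 119,000 − 21,000 = 98,000
  Base: 234,000 − 98,000 = 136,000
  136,000 × 11% = 14,960

Ordinary income tax:
  34,000 × 13% = 4,420
  19,000 × 26% = 4,940
  45,000 × 39% = 17,550
  57,000 × 47% = 26,790
  → 53,700

53,700 > 14,960, so the ordinary income tax governs.

53,700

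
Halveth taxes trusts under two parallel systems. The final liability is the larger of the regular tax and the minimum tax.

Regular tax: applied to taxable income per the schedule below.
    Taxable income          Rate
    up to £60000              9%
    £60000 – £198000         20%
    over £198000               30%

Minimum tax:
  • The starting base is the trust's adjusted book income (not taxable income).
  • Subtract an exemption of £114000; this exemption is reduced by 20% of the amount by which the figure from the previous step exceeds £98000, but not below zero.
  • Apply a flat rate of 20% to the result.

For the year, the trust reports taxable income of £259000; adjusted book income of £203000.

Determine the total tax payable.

Regular tax:
  £60000 × 9% = £5400
  £138000 × 20% = £27600
  £61000 × 30% = £18300
  → £51300

Minimum tax:
  Base (adjusted book income): £203000
  Exemption: £114000 − 20% × (£203000 − £98000) = £114000 − £21000 = £93000
  Base: £203000 − £93000 = £110000
  £110000 × 20% = £22000

£51300 > £22000, so the regular tax governs.

£51300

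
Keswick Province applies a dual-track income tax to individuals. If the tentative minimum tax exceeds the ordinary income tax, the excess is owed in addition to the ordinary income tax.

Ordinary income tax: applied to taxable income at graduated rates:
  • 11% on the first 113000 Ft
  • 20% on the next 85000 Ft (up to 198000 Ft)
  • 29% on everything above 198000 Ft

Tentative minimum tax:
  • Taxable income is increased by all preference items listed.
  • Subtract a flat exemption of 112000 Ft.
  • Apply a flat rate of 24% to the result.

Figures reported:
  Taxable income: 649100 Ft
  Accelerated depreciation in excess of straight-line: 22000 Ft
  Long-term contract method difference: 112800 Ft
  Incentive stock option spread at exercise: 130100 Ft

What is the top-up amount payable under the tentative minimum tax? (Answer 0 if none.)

Tentative minimum tax:
  Adjusted income: 649100 Ft + 22000 Ft + 112800 Ft + 130100 Ft = 914000 Ft
  Less exemption 112000 Ft → base 802000 Ft
  802000 Ft × 24% = 192480 Ft

Ordinary income tax:
  113000 Ft × 11% = 12430 Ft
  85000 Ft × 20% = 17000 Ft
  451100 Ft × 29% = 130819 Ft
  → 160249 Ft

Excess of tentative minimum tax over ordinary income tax: 192480 Ft − 160249 Ft = 32231 Ft.

32231 Ft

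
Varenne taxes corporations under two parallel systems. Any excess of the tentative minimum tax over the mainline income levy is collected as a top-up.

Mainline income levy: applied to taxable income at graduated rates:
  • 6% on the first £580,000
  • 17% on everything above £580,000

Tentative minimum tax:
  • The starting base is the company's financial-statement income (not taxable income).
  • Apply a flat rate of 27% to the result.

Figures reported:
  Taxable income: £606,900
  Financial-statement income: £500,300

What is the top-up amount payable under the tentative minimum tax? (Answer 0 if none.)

£95,708

Mainline income levy:
  £580,000 × 6% = £34,800
  £26,900 × 17% = £4,573
  → £39,373

Tentative minimum tax:
  Base (financial-statement income): £500,300
  £500,300 × 27% = £135,081

Excess of tentative minimum tax over mainline income levy: £135,081 − £39,373 = £95,708.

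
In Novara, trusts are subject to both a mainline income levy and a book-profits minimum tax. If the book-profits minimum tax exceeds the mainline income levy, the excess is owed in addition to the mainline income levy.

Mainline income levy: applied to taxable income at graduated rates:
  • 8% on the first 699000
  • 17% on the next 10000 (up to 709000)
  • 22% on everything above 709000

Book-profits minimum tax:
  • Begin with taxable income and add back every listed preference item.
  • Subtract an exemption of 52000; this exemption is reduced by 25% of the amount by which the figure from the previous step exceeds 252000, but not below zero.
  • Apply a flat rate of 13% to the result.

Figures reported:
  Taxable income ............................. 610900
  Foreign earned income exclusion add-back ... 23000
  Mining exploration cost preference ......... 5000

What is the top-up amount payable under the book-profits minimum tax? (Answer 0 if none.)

34185

Mainline income levy:
  610900 × 8% = 48872

Book-profits minimum tax:
  Adjusted income: 610900 + 23000 + 5000 = 638900
  Exemption: 25% × (638900 − 252000) = 96725 ≥ 52000, so the exemption is fully phased out
  Base: 638900 − 0 = 638900
  638900 × 13% = 83057

Excess of book-profits minimum tax over mainline income levy: 83057 − 48872 = 34185.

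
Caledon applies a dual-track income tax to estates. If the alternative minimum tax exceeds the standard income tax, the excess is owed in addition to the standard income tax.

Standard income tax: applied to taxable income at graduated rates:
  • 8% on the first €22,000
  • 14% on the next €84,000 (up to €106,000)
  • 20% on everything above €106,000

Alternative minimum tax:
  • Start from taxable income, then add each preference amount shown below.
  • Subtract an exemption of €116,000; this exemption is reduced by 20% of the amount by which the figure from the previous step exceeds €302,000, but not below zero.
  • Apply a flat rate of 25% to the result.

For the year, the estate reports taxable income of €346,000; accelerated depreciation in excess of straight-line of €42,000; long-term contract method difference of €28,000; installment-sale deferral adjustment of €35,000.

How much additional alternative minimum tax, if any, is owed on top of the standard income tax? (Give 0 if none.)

€29,680

Standard income tax:
  €22,000 × 8% = €1,760
  €84,000 × 14% = €11,760
  €240,000 × 20% = €48,000
  → €61,520

Alternative minimum tax:
  Adjusted income: €346,000 + €42,000 + €28,000 + €35,000 = €451,000
  Exemption: €116,000 − 20% × (€451,000 − €302,000) = €116,000 − €29,800 = €86,200
  Base: €451,000 − €86,200 = €364,800
  €364,800 × 25% = €91,200

Excess of alternative minimum tax over standard income tax: €91,200 − €61,520 = €29,680.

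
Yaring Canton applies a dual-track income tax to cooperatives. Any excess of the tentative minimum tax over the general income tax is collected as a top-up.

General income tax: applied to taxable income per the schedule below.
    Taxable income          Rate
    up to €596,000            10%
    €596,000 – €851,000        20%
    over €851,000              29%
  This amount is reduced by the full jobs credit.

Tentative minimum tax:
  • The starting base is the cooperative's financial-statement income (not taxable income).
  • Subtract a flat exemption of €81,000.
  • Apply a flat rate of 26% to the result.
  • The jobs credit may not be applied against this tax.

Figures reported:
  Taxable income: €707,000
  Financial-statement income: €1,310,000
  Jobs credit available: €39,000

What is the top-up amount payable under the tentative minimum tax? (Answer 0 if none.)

General income tax:
  €596,000 × 10% = €59,600
  €111,000 × 20% = €22,200
  → €81,800
  Less jobs credit €39,000 → €42,800

Tentative minimum tax:
  Base (financial-statement income): €1,310,000
  Less exemption €81,000 → base €1,229,000
  €1,229,000 × 26% = €319,540

Excess of tentative minimum tax over general income tax: €319,540 − €42,800 = €276,740.

€276,740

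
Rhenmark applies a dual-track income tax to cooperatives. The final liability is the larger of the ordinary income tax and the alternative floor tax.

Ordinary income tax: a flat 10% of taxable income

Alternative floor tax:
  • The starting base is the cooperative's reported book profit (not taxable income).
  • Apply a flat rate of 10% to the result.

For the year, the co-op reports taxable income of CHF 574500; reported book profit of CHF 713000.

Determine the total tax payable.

Ordinary income tax:
  CHF 574500 × 10% = CHF 57450

Alternative floor tax:
  Base (reported book profit): CHF 713000
  CHF 713000 × 10% = CHF 71300

CHF 71300 > CHF 57450, so the alternative floor tax is the binding amount.

CHF 71300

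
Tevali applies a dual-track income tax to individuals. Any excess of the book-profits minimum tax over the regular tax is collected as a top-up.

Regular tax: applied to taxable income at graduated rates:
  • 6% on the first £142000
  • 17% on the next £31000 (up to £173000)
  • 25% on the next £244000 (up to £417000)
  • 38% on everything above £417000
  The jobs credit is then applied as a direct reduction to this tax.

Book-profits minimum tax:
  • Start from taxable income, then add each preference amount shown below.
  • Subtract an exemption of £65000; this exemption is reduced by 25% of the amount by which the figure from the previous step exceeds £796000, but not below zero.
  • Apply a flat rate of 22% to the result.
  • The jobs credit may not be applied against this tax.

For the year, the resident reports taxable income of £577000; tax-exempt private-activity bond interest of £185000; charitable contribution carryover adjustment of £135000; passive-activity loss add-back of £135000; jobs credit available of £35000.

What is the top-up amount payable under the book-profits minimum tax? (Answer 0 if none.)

Book-profits minimum tax:
  Adjusted income: £577000 + £185000 + £135000 + £135000 = £1032000
  Exemption: £65000 − 25% × (£1032000 − £796000) = £65000 − £59000 = £6000
  Base: £1032000 − £6000 = £1026000
  £1026000 × 22% = £225720

Regular tax:
  £142000 × 6% = £8520
  £31000 × 17% = £5270
  £244000 × 25% = £61000
  £160000 × 38% = £60800
  → £135590
  Less jobs credit £35000 → £100590

Excess of book-profits minimum tax over regular tax: £225720 − £100590 = £125130.

£125130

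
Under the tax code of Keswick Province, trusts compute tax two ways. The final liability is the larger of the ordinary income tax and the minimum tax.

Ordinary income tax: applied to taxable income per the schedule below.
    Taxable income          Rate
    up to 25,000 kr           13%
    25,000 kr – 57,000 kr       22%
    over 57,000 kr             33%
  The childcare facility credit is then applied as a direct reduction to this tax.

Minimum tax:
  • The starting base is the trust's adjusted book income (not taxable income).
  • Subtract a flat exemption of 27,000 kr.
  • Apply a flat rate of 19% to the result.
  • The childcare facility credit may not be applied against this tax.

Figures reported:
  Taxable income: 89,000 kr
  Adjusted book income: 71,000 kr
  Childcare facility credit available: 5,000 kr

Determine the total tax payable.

15,850 kr

Ordinary income tax:
  25,000 kr × 13% = 3,250 kr
  32,000 kr × 22% = 7,040 kr
  32,000 kr × 33% = 10,560 kr
  → 20,850 kr
  Less childcare facility credit 5,000 kr → 15,850 kr

Minimum tax:
  Base (adjusted book income): 71,000 kr
  Less exemption 27,000 kr → base 44,000 kr
  44,000 kr × 19% = 8,360 kr

15,850 kr > 8,360 kr, so the ordinary income tax governs.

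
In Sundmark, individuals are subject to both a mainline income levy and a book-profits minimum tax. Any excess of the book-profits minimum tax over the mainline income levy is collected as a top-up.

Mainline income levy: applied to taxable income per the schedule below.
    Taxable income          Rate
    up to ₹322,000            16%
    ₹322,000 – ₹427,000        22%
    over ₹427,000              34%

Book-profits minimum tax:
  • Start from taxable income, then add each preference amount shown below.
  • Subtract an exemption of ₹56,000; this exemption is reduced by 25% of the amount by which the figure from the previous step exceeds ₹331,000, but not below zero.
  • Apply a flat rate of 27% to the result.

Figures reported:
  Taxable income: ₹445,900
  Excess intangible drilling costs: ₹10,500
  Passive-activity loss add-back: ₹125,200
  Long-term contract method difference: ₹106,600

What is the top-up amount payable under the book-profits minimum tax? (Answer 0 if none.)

Book-profits minimum tax:
  Adjusted income: ₹445,900 + ₹10,500 + ₹125,200 + ₹106,600 = ₹688,200
  Exemption: 25% × (₹688,200 − ₹331,000) = ₹89,300 ≥ ₹56,000, so the exemption is fully phased out
  Base: ₹688,200 − ₹0 = ₹688,200
  ₹688,200 × 27% = ₹185,814

Mainline income levy:
  ₹322,000 × 16% = ₹51,520
  ₹105,000 × 22% = ₹23,100
  ₹18,900 × 34% = ₹6,426
  → ₹81,046

Excess of book-profits minimum tax over mainline income levy: ₹185,814 − ₹81,046 = ₹104,768.

₹104,768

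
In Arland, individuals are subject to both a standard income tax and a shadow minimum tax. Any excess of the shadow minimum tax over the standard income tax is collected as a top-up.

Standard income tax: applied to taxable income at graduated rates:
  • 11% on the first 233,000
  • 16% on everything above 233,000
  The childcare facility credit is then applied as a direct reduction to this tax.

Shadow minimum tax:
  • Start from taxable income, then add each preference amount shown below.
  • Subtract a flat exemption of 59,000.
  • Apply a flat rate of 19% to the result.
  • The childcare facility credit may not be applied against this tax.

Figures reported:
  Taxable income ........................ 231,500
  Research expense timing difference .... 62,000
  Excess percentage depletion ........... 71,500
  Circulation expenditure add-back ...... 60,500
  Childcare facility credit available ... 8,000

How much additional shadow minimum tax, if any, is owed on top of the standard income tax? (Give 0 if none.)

Standard income tax:
  231,500 × 11% = 25,465
  Less childcare facility credit 8,000 → 17,465

Shadow minimum tax:
  Adjusted income: 231,500 + 62,000 + 71,500 + 60,500 = 425,500
  Less exemption 59,000 → base 366,500
  366,500 × 19% = 69,635

Excess of shadow minimum tax over standard income tax: 69,635 − 17,465 = 52,170.

52,170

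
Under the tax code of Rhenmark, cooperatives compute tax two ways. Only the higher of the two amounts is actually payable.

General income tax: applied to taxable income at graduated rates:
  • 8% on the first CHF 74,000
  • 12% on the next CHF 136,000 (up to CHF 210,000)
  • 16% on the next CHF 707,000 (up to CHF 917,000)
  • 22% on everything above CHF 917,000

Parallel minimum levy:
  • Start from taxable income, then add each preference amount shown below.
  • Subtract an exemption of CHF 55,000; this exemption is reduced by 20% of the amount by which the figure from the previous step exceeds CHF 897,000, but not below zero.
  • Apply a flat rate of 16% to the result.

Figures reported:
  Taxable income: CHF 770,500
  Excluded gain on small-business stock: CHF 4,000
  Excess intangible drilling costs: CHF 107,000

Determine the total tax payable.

Parallel minimum levy:
  Adjusted income: CHF 770,500 + CHF 4,000 + CHF 107,000 = CHF 881,500
  Exemption: CHF 881,500 ≤ CHF 897,000, so full CHF 55,000 applies
  Base: CHF 881,500 − CHF 55,000 = CHF 826,500
  CHF 826,500 × 16% = CHF 132,240

General income tax:
  CHF 74,000 × 8% = CHF 5,920
  CHF 136,000 × 12% = CHF 16,320
  CHF 560,500 × 16% = CHF 89,680
  → CHF 111,920

CHF 132,240 > CHF 111,920, so the parallel minimum levy is the binding amount.

CHF 132,240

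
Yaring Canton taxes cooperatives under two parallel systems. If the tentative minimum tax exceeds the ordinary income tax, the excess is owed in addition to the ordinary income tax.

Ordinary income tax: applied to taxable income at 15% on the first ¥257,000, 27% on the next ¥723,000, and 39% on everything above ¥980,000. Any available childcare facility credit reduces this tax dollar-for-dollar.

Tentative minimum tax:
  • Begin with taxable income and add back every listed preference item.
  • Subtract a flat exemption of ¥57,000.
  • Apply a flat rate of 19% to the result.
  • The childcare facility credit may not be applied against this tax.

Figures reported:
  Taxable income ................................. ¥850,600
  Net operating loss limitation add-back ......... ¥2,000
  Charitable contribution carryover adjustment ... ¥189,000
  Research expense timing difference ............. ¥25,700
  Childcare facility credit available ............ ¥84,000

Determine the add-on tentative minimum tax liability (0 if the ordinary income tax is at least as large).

Tentative minimum tax:
  Adjusted income: ¥850,600 + ¥2,000 + ¥189,000 + ¥25,700 = ¥1,067,300
  Less exemption ¥57,000 → base ¥1,010,300
  ¥1,010,300 × 19% = ¥191,957

Ordinary income tax:
  ¥257,000 × 15% = ¥38,550
  ¥593,600 × 27% = ¥160,272
  → ¥198,822
  Less childcare facility credit ¥84,000 → ¥114,822

Excess of tentative minimum tax over ordinary income tax: ¥191,957 − ¥114,822 = ¥77,135.

¥77,135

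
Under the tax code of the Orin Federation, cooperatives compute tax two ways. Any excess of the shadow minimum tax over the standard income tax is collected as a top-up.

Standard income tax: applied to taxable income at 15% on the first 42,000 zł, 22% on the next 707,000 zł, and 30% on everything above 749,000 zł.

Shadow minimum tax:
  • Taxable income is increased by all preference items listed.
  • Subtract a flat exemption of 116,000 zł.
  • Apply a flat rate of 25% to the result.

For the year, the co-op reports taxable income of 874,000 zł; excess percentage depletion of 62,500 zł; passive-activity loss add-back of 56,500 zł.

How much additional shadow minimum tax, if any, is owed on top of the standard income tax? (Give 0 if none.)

Shadow minimum tax:
  Adjusted income: 874,000 zł + 62,500 zł + 56,500 zł = 993,000 zł
  Less exemption 116,000 zł → base 877,000 zł
  877,000 zł × 25% = 219,250 zł

Standard income tax:
  42,000 zł × 15% = 6,300 zł
  707,000 zł × 22% = 155,540 zł
  125,000 zł × 30% = 37,500 zł
  → 199,340 zł

Excess of shadow minimum tax over standard income tax: 219,250 zł − 199,340 zł = 19,910 zł.

19,910 zł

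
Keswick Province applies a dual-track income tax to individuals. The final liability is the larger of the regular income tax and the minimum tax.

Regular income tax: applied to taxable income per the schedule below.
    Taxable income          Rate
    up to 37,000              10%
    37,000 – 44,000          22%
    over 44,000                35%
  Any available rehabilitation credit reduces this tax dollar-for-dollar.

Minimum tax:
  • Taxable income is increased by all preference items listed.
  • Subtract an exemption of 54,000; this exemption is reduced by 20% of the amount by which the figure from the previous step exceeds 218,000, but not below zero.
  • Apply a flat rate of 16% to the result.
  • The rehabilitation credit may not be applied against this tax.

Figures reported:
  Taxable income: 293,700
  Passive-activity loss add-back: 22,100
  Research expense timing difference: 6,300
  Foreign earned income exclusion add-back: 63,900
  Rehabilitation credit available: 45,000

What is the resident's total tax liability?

Minimum tax:
  Adjusted income: 293,700 + 22,100 + 6,300 + 63,900 = 386,000
  Exemption: 54,000 − 20% × (386,000 − 218,000) = 54,000 − 33,600 = 20,400
  Base: 386,000 − 20,400 = 365,600
  365,600 × 16% = 58,496

Regular income tax:
  37,000 × 10% = 3,700
  7,000 × 22% = 1,540
  249,700 × 35% = 87,395
  → 92,635
  Less rehabilitation credit 45,000 → 47,635

58,496 > 47,635, so the minimum tax is the binding amount.

58,496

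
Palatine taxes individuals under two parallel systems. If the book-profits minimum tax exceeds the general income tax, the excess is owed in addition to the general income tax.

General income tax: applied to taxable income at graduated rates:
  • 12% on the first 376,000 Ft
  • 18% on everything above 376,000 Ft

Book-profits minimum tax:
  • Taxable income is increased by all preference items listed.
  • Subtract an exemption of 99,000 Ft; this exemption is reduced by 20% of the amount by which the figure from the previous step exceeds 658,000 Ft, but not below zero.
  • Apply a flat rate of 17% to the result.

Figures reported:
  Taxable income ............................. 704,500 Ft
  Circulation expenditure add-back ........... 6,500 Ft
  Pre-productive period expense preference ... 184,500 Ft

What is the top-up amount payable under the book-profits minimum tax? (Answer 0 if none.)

General income tax:
  376,000 Ft × 12% = 45,120 Ft
  328,500 Ft × 18% = 59,130 Ft
  → 104,250 Ft

Book-profits minimum tax:
  Adjusted income: 704,500 Ft + 6,500 Ft + 184,500 Ft = 895,500 Ft
  Exemption: 99,000 Ft − 20% × (895,500 Ft − 658,000 Ft) = 99,000 Ft − 47,500 Ft = 51,500 Ft
  Base: 895,500 Ft − 51,500 Ft = 844,000 Ft
  844,000 Ft × 17% = 143,480 Ft

Excess of book-profits minimum tax over general income tax: 143,480 Ft − 104,250 Ft = 39,230 Ft.

39,230 Ft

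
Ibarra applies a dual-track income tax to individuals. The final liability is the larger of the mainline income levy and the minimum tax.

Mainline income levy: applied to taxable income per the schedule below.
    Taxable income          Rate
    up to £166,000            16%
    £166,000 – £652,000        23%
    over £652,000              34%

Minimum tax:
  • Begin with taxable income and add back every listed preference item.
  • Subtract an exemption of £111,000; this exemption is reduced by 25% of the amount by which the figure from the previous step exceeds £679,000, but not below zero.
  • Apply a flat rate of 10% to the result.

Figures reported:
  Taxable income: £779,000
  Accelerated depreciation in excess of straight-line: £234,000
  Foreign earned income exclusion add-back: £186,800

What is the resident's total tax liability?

Mainline income levy:
  £166,000 × 16% = £26,560
  £486,000 × 23% = £111,780
  £127,000 × 34% = £43,180
  → £181,520

Minimum tax:
  Adjusted income: £779,000 + £234,000 + £186,800 = £1,199,800
  Exemption: 25% × (£1,199,800 − £679,000) = £130,200 ≥ £111,000, so the exemption is fully phased out
  Base: £1,199,800 − £0 = £1,199,800
  £1,199,800 × 10% = £119,980

£181,520 > £119,980, so the mainline income levy governs.

£181,520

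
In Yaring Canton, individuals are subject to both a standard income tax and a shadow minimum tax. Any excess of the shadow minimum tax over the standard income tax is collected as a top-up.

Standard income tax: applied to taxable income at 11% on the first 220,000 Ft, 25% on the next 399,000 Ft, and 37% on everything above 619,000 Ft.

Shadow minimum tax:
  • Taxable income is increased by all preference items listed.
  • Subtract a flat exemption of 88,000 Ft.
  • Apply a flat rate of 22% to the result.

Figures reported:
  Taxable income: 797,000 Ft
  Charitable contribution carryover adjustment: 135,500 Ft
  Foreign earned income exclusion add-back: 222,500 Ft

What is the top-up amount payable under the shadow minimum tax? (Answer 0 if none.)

44,930 Ft

Standard income tax:
  220,000 Ft × 11% = 24,200 Ft
  399,000 Ft × 25% = 99,750 Ft
  178,000 Ft × 37% = 65,860 Ft
  → 189,810 Ft

Shadow minimum tax:
  Adjusted income: 797,000 Ft + 135,500 Ft + 222,500 Ft = 1,155,000 Ft
  Less exemption 88,000 Ft → base 1,067,000 Ft
  1,067,000 Ft × 22% = 234,740 Ft

Excess of shadow minimum tax over standard income tax: 234,740 Ft − 189,810 Ft = 44,930 Ft.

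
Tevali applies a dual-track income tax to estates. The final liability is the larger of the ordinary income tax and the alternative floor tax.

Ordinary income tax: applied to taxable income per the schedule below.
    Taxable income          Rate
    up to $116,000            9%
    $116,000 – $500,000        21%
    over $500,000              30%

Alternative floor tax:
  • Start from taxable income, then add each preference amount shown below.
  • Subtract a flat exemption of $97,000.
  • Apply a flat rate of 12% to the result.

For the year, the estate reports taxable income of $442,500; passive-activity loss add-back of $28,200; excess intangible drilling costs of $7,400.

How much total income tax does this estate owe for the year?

$79,005

Ordinary income tax:
  $116,000 × 9% = $10,440
  $326,500 × 21% = $68,565
  → $79,005

Alternative floor tax:
  Adjusted income: $442,500 + $28,200 + $7,400 = $478,100
  Less exemption $97,000 → base $381,100
  $381,100 × 12% = $45,732

$79,005 > $45,732, so the ordinary income tax governs.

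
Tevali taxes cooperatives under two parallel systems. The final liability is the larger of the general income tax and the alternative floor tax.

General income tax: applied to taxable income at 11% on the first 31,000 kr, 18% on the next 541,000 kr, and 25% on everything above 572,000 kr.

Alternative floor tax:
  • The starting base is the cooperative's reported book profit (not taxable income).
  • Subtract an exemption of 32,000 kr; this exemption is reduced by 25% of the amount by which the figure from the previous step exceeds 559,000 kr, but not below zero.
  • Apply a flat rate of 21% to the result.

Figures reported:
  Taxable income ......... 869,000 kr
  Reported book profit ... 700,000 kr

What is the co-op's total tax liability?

General income tax:
  31,000 kr × 11% = 3,410 kr
  541,000 kr × 18% = 97,380 kr
  297,000 kr × 25% = 74,250 kr
  → 175,040 kr

Alternative floor tax:
  Base (reported book profit): 700,000 kr
  Exemption: 25% × (700,000 kr − 559,000 kr) = 35,250 kr ≥ 32,000 kr, so the exemption is fully phased out
  Base: 700,000 kr − 0 kr = 700,000 kr
  700,000 kr × 21% = 147,000 kr

175,040 kr > 147,000 kr, so the general income tax governs.

175,040 kr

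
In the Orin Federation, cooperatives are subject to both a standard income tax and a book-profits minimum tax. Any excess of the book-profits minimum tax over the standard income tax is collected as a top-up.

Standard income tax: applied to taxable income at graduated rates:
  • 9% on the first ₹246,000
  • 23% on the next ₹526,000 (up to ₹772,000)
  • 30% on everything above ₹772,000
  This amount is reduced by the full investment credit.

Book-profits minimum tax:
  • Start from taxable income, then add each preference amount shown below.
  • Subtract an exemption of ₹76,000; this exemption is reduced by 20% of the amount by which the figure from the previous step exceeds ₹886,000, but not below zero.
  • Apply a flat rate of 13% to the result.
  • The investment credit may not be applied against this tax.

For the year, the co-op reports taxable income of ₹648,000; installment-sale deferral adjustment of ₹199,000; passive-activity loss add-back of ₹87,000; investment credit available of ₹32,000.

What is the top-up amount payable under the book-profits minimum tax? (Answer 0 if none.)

Book-profits minimum tax:
  Adjusted income: ₹648,000 + ₹199,000 + ₹87,000 = ₹934,000
  Exemption: ₹76,000 − 20% × (₹934,000 − ₹886,000) = ₹76,000 − ₹9,600 = ₹66,400
  Base: ₹934,000 − ₹66,400 = ₹867,600
  ₹867,600 × 13% = ₹112,788

Standard income tax:
  ₹246,000 × 9% = ₹22,140
  ₹402,000 × 23% = ₹92,460
  → ₹114,600
  Less investment credit ₹32,000 → ₹82,600

Excess of book-profits minimum tax over standard income tax: ₹112,788 − ₹82,600 = ₹30,188.

₹30,188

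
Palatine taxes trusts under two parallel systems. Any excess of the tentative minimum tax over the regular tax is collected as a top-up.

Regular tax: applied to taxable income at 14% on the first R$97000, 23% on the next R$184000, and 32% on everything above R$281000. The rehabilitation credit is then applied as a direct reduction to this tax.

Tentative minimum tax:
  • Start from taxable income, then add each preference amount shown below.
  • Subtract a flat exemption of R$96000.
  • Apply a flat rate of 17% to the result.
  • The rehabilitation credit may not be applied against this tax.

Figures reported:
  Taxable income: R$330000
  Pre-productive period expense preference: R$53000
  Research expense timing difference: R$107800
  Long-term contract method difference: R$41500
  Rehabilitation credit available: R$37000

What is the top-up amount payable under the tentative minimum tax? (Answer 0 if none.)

Tentative minimum tax:
  Adjusted income: R$330000 + R$53000 + R$107800 + R$41500 = R$532300
  Less exemption R$96000 → base R$436300
  R$436300 × 17% = R$74171

Regular tax:
  R$97000 × 14% = R$13580
  R$184000 × 23% = R$42320
  R$49000 × 32% = R$15680
  → R$71580
  Less rehabilitation credit R$37000 → R$34580

Excess of tentative minimum tax over regular tax: R$74171 − R$34580 = R$39591.

R$39591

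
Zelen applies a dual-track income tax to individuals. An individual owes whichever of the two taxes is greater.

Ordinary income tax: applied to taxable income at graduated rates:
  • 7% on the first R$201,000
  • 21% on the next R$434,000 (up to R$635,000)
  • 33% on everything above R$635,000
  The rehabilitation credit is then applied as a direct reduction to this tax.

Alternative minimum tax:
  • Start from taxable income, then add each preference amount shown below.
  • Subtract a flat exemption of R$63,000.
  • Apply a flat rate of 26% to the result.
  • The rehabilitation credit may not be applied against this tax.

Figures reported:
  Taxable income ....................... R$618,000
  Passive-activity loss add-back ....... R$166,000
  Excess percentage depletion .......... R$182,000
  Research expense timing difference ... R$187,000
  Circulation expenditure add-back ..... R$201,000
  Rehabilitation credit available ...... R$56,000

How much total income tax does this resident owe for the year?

Ordinary income tax:
  R$201,000 × 7% = R$14,070
  R$417,000 × 21% = R$87,570
  → R$101,640
  Less rehabilitation credit R$56,000 → R$45,640

Alternative minimum tax:
  Adjusted income: R$618,000 + R$166,000 + R$182,000 + R$187,000 + R$201,000 = R$1,354,000
  Less exemption R$63,000 → base R$1,291,000
  R$1,291,000 × 26% = R$335,660

R$335,660 > R$45,640, so the alternative minimum tax is the binding amount.

R$335,660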